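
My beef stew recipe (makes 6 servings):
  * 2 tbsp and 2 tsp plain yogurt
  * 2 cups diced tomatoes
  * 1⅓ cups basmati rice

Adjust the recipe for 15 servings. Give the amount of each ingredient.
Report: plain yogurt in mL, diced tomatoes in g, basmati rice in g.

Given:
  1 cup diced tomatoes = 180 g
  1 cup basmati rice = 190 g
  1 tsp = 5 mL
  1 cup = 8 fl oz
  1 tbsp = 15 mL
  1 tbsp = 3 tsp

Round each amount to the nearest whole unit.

Scaling factor: 15/6 = 5/2 = 2.5.
plain yogurt: (2 tbsp + 2 tsp = 8/3 tbsp) × 5/2 × 15 mL/tbsp = 100 mL
diced tomatoes: 2 cup × 5/2 × 180 g/cup = 900 g
basmati rice: 4/3 cup × 5/2 × 190 g/cup ≈ 633 g

plain yogurt: 100 mL; diced tomatoes: 900 g; basmati rice: 633 g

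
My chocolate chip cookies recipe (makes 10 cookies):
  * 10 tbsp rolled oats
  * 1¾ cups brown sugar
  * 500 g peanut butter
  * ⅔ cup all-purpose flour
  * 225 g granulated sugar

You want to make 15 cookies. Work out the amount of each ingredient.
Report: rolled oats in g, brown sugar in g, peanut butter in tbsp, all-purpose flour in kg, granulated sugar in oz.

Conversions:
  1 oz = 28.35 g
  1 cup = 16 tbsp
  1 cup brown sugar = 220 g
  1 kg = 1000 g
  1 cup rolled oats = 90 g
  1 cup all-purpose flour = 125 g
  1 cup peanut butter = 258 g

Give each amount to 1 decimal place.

Scaling factor: 15/10 = 3/2 = 1.5.
rolled oats: 10 tbsp × 3/2 ÷ 16 tbsp/cup × 90 g/cup ≈ 84.4 g
brown sugar: 1.75 cup × 3/2 × 220 g/cup = 577.5 g
peanut butter: 500 g × 3/2 ÷ 258 g/cup × 16 tbsp/cup ≈ 46.5 tbsp
all-purpose flour: 2/3 cup × 3/2 × 125 g/cup ÷ 1000 g/kg ≈ 0.1 kg
granulated sugar: 225 g × 3/2 ÷ 28.35 g/oz ≈ 11.9 oz

rolled oats: 84.4 g; brown sugar: 577.5 g; peanut butter: 46.5 tbsp; all-purpose flour: 0.1 kg; granulated sugar: 11.9 oz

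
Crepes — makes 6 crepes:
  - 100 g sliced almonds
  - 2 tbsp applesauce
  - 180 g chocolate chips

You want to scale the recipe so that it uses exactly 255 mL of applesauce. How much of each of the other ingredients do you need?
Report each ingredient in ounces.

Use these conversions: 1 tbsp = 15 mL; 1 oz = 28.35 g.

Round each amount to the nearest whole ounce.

The original recipe has 30 mL of applesauce, so the scaling factor is 255 ÷ 30 = 17/2 = 8.5.
sliced almonds: 100 g × 17/2 ÷ 28.35 g/oz ≈ 30 oz
chocolate chips: 180 g × 17/2 ÷ 28.35 g/oz ≈ 54 oz

sliced almonds: 30 oz; chocolate chips: 54 oz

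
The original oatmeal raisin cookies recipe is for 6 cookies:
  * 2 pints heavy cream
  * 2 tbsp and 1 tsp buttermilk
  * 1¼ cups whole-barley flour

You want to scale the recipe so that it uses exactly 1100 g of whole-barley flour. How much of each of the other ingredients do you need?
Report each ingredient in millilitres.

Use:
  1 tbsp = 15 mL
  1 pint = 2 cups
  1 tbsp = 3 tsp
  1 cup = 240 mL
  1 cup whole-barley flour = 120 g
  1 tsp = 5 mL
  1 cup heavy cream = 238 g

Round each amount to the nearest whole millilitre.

heavy cream: 7040 mL; buttermilk: 257 mL

The original recipe has 150 g of whole-barley flour, so the scaling factor is 1100 ÷ 150 = 22/3.
heavy cream: 2 pint × 22/3 × 2 cup/pint × 240 mL/cup = 7040 mL
buttermilk: (2 tbsp + 1 tsp = 7/3 tbsp) × 22/3 × 15 mL/tbsp ≈ 257 mL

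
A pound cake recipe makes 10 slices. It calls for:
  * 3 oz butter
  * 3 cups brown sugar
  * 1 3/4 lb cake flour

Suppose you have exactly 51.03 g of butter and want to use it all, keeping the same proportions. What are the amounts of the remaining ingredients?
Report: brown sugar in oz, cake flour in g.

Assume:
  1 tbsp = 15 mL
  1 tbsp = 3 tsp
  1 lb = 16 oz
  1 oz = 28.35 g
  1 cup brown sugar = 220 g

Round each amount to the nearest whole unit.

brown sugar: 14 oz; cake flour: 476 g

The original recipe has 85.05 g of butter, so the scaling factor is 51.03 ÷ 85.05 = 3/5 = 0.6.
brown sugar: 3 cup × 3/5 × 220 g/cup ÷ 28.35 g/oz ≈ 14 oz
cake flour: 1.75 lb × 3/5 × 16 oz/lb × 28.35 g/oz ≈ 476 g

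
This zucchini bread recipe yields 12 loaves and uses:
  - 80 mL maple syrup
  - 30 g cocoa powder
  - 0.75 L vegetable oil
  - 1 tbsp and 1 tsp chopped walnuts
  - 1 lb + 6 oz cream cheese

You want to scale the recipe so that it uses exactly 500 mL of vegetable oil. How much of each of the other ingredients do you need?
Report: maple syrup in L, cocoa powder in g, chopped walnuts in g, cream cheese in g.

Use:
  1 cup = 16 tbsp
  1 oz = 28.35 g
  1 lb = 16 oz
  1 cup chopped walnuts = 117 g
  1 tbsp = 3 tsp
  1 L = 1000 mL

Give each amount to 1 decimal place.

The original recipe has 750 mL of vegetable oil, so the scaling factor is 500 ÷ 750 = 2/3.
maple syrup: 80 mL × 2/3 ÷ 1000 mL/L ≈ 0.1 L
cocoa powder: 30 g × 2/3 = 20.0 g
chopped walnuts: (1 tbsp + 1 tsp = 4/3 tbsp) × 2/3 ÷ 16 tbsp/cup × 117 g/cup = 6.5 g
cream cheese: (1 lb + 6 oz = 1.375 lb) × 2/3 × 16 oz/lb × 28.35 g/oz = 415.8 g

maple syrup: 0.1 L; cocoa powder: 20.0 g; chopped walnuts: 6.5 g; cream cheese: 415.8 g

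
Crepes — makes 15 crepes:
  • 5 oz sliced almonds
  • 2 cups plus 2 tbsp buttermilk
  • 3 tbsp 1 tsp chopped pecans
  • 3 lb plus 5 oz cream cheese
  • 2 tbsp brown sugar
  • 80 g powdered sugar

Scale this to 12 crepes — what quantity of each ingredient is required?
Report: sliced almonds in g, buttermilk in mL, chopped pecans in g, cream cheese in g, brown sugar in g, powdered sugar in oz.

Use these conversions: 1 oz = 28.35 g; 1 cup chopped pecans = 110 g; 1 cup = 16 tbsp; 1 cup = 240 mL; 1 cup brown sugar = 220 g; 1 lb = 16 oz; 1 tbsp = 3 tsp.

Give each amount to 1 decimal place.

sliced almonds: 113.4 g; buttermilk: 408.0 mL; chopped pecans: 18.3 g; cream cheese: 1202.0 g; brown sugar: 22.0 g; powdered sugar: 2.3 oz

Scaling factor: 12/15 = 4/5 = 0.8.
sliced almonds: 5 oz × 4/5 × 28.35 g/oz = 113.4 g
buttermilk: (2 cup + 2 tbsp = 2.125 cup) × 4/5 × 240 mL/cup = 408.0 mL
chopped pecans: (3 tbsp + 1 tsp = 10/3 tbsp) × 4/5 ÷ 16 tbsp/cup × 110 g/cup ≈ 18.3 g
cream cheese: (3 lb + 5 oz = 3.3125 lb) × 4/5 × 16 oz/lb × 28.35 g/oz ≈ 1202.0 g
brown sugar: 2 tbsp × 4/5 ÷ 16 tbsp/cup × 220 g/cup = 22.0 g
powdered sugar: 80 g × 4/5 ÷ 28.35 g/oz ≈ 2.3 oz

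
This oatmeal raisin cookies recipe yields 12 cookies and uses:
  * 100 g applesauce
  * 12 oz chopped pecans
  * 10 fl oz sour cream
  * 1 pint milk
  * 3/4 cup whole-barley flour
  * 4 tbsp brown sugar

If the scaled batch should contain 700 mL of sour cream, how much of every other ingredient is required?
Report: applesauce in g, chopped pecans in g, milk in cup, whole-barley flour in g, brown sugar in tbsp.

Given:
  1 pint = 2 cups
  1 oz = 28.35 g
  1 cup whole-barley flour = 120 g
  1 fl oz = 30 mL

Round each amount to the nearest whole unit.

applesauce: 233 g; chopped pecans: 794 g; milk: 5 cup; whole-barley flour: 210 g; brown sugar: 9 tbsp

The original recipe has 300 mL of sour cream, so the scaling factor is 700 ÷ 300 = 7/3.
applesauce: 100 g × 7/3 ≈ 233 g
chopped pecans: 12 oz × 7/3 × 28.35 g/oz ≈ 794 g
milk: 1 pint × 7/3 × 2 cup/pint ≈ 5 cup
whole-barley flour: 0.75 cup × 7/3 × 120 g/cup = 210 g
brown sugar: 4 tbsp × 7/3 ≈ 9 tbsp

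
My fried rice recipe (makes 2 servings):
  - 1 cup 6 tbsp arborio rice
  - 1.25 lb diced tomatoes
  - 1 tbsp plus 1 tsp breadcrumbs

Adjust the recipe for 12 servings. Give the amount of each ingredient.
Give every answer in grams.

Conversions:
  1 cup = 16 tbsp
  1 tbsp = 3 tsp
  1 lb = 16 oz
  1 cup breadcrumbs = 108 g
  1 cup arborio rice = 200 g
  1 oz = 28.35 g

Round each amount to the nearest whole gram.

Scaling factor: 12/2 = 6.
arborio rice: (1 cup + 6 tbsp = 1.375 cup) × 6 × 200 g/cup = 1650 g
diced tomatoes: 1.25 lb × 6 × 16 oz/lb × 28.35 g/oz = 3402 g
breadcrumbs: (1 tbsp + 1 tsp = 4/3 tbsp) × 6 ÷ 16 tbsp/cup × 108 g/cup = 54 g

arborio rice: 1650 g; diced tomatoes: 3402 g; breadcrumbs: 54 g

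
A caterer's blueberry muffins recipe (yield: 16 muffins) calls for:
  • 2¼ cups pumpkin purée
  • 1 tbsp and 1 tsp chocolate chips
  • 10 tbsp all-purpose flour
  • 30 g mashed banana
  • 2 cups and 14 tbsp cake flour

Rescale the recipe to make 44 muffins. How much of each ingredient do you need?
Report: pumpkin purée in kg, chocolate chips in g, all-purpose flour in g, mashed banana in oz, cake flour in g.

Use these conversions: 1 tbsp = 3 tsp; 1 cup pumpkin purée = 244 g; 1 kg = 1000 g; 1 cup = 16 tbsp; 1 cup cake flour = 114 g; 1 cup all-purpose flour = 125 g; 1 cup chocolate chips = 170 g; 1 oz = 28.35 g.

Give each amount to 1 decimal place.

Scaling factor: 44/16 = 11/4 = 2.75.
pumpkin purée: 2.25 cup × 11/4 × 244 g/cup ÷ 1000 g/kg ≈ 1.5 kg
chocolate chips: (1 tbsp + 1 tsp = 4/3 tbsp) × 11/4 ÷ 16 tbsp/cup × 170 g/cup ≈ 39.0 g
all-purpose flour: 10 tbsp × 11/4 ÷ 16 tbsp/cup × 125 g/cup ≈ 214.8 g
mashed banana: 30 g × 11/4 ÷ 28.35 g/oz ≈ 2.9 oz
cake flour: (2 cup + 14 tbsp = 2.875 cup) × 11/4 × 114 g/cup ≈ 901.3 g

pumpkin purée: 1.5 kg; chocolate chips: 39.0 g; all-purpose flour: 214.8 g; mashed banana: 2.9 oz; cake flour: 901.3 g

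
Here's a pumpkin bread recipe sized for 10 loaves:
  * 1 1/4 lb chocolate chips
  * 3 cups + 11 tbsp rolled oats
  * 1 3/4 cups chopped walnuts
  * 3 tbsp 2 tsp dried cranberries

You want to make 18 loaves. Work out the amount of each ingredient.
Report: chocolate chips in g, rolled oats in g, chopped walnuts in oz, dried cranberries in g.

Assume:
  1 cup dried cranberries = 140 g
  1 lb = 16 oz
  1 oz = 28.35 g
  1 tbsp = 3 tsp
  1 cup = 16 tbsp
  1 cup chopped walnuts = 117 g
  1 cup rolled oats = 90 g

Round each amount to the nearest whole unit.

chocolate chips: 1021 g; rolled oats: 597 g; chopped walnuts: 13 oz; dried cranberries: 58 g

Scaling factor: 18/10 = 9/5 = 1.8.
chocolate chips: 1.25 lb × 9/5 × 16 oz/lb × 28.35 g/oz ≈ 1021 g
rolled oats: (3 cup + 11 tbsp = 3.6875 cup) × 9/5 × 90 g/cup ≈ 597 g
chopped walnuts: 1.75 cup × 9/5 × 117 g/cup ÷ 28.35 g/oz = 13 oz
dried cranberries: (3 tbsp + 2 tsp = 11/3 tbsp) × 9/5 ÷ 16 tbsp/cup × 140 g/cup ≈ 58 g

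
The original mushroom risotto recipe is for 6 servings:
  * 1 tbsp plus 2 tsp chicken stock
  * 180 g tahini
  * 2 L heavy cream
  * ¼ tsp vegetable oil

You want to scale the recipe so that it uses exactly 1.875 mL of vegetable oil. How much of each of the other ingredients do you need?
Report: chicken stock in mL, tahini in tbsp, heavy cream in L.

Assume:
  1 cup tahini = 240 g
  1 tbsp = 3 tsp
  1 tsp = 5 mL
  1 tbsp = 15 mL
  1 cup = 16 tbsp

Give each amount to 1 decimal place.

The original recipe has 1.25 mL of vegetable oil, so the scaling factor is 1.875 ÷ 1.25 = 3/2 = 1.5.
chicken stock: (1 tbsp + 2 tsp = 5/3 tbsp) × 3/2 × 15 mL/tbsp = 37.5 mL
tahini: 180 g × 3/2 ÷ 240 g/cup × 16 tbsp/cup = 18.0 tbsp
heavy cream: 2 L × 3/2 = 3.0 L

chicken stock: 37.5 mL; tahini: 18.0 tbsp; heavy cream: 3.0 L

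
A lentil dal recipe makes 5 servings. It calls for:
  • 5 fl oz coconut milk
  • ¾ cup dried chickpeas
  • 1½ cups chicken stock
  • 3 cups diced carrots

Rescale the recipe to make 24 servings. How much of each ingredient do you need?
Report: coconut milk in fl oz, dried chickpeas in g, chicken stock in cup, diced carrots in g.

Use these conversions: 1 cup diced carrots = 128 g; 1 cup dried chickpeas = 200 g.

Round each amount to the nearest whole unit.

coconut milk: 24 fl oz; dried chickpeas: 720 g; chicken stock: 7 cup; diced carrots: 1843 g

Scaling factor: 24/5 = 4.8.
coconut milk: 5 fl oz × 24/5 = 24 fl oz
dried chickpeas: 0.75 cup × 24/5 × 200 g/cup = 720 g
chicken stock: 1.5 cup × 24/5 ≈ 7 cup
diced carrots: 3 cup × 24/5 × 128 g/cup ≈ 1843 g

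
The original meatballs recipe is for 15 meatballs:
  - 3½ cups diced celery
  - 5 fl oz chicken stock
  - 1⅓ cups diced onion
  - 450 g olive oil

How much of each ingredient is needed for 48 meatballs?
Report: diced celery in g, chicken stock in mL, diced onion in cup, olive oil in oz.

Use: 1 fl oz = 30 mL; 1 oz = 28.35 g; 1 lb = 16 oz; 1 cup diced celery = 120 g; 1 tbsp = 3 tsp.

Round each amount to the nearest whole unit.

diced celery: 1344 g; chicken stock: 480 mL; diced onion: 4 cup; olive oil: 51 oz

Scaling factor: 48/15 = 16/5 = 3.2.
diced celery: 3.5 cup × 16/5 × 120 g/cup = 1344 g
chicken stock: 5 fl oz × 16/5 × 30 mL/fl oz = 480 mL
diced onion: 4/3 cup × 16/5 ≈ 4 cup
olive oil: 450 g × 16/5 ÷ 28.35 g/oz ≈ 51 oz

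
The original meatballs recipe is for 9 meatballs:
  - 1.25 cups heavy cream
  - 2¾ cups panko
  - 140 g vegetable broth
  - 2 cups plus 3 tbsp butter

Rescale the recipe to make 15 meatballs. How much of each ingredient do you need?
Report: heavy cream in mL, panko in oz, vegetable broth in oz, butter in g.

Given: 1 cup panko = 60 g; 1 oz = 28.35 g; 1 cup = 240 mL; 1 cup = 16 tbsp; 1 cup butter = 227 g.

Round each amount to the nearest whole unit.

Scaling factor: 15/9 = 5/3.
heavy cream: 1.25 cup × 5/3 × 240 mL/cup = 500 mL
panko: 2.75 cup × 5/3 × 60 g/cup ÷ 28.35 g/oz ≈ 10 oz
vegetable broth: 140 g × 5/3 ÷ 28.35 g/oz ≈ 8 oz
butter: (2 cup + 3 tbsp = 2.1875 cup) × 5/3 × 227 g/cup ≈ 828 g

heavy cream: 500 mL; panko: 10 oz; vegetable broth: 8 oz; butter: 828 g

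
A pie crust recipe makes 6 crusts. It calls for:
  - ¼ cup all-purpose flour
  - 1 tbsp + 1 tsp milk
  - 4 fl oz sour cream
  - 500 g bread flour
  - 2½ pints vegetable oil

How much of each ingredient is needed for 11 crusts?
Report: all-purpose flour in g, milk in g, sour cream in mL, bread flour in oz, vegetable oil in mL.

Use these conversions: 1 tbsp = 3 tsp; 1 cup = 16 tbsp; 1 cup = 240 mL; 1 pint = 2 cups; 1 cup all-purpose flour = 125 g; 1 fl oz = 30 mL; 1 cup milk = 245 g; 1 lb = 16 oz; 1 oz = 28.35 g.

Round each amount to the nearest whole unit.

Scaling factor: 11/6.
all-purpose flour: 0.25 cup × 11/6 × 125 g/cup ≈ 57 g
milk: (1 tbsp + 1 tsp = 4/3 tbsp) × 11/6 ÷ 16 tbsp/cup × 245 g/cup ≈ 37 g
sour cream: 4 fl oz × 11/6 × 30 mL/fl oz = 220 mL
bread flour: 500 g × 11/6 ÷ 28.35 g/oz ≈ 32 oz
vegetable oil: 2.5 pint × 11/6 × 2 cup/pint × 240 mL/cup = 2200 mL

all-purpose flour: 57 g; milk: 37 g; sour cream: 220 mL; bread flour: 32 oz; vegetable oil: 2200 mL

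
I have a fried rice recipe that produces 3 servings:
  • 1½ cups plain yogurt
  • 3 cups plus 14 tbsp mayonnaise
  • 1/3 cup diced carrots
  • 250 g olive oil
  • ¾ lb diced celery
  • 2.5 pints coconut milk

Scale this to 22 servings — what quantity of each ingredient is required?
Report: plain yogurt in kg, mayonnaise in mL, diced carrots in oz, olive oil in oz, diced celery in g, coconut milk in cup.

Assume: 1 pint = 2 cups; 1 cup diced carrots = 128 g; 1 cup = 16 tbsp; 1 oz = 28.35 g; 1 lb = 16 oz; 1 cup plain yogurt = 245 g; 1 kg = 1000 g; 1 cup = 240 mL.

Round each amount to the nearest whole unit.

plain yogurt: 3 kg; mayonnaise: 6820 mL; diced carrots: 11 oz; olive oil: 65 oz; diced celery: 2495 g; coconut milk: 37 cup

Scaling factor: 22/3.
plain yogurt: 1.5 cup × 22/3 × 245 g/cup ÷ 1000 g/kg ≈ 3 kg
mayonnaise: (3 cup + 14 tbsp = 3.875 cup) × 22/3 × 240 mL/cup = 6820 mL
diced carrots: 1/3 cup × 22/3 × 128 g/cup ÷ 28.35 g/oz ≈ 11 oz
olive oil: 250 g × 22/3 ÷ 28.35 g/oz ≈ 65 oz
diced celery: 0.75 lb × 22/3 × 16 oz/lb × 28.35 g/oz ≈ 2495 g
coconut milk: 2.5 pint × 22/3 × 2 cup/pint ≈ 37 cup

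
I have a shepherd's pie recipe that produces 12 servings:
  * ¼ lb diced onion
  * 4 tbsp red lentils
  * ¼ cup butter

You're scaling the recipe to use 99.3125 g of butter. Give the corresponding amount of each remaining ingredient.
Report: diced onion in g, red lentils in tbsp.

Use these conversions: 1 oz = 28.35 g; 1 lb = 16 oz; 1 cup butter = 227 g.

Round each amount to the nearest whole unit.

The original recipe has 56.75 g of butter, so the scaling factor is 99.3125 ÷ 56.75 = 7/4 = 1.75.
diced onion: 0.25 lb × 7/4 × 16 oz/lb × 28.35 g/oz ≈ 198 g
red lentils: 4 tbsp × 7/4 = 7 tbsp

diced onion: 198 g; red lentils: 7 tbsp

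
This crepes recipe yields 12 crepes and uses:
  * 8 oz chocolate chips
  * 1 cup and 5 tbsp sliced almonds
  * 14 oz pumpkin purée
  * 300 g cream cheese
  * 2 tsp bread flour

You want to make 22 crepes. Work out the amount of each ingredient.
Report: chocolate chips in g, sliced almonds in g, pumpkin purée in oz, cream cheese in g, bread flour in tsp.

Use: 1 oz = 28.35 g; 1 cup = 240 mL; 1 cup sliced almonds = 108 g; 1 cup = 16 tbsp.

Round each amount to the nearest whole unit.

chocolate chips: 416 g; sliced almonds: 260 g; pumpkin purée: 26 oz; cream cheese: 550 g; bread flour: 4 tsp

Scaling factor: 22/12 = 11/6.
chocolate chips: 8 oz × 11/6 × 28.35 g/oz ≈ 416 g
sliced almonds: (1 cup + 5 tbsp = 1.3125 cup) × 11/6 × 108 g/cup ≈ 260 g
pumpkin purée: 14 oz × 11/6 ≈ 26 oz
cream cheese: 300 g × 11/6 = 550 g
bread flour: 2 tsp × 11/6 ≈ 4 tsp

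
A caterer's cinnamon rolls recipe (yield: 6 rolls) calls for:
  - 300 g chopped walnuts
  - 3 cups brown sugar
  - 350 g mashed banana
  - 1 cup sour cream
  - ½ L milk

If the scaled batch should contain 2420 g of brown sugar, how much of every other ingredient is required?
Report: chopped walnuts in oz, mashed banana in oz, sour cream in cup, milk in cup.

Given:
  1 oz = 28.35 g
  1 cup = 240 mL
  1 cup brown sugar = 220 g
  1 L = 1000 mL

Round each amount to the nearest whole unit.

chopped walnuts: 39 oz; mashed banana: 45 oz; sour cream: 4 cup; milk: 8 cup

The original recipe has 660 g of brown sugar, so the scaling factor is 2420 ÷ 660 = 11/3.
chopped walnuts: 300 g × 11/3 ÷ 28.35 g/oz ≈ 39 oz
mashed banana: 350 g × 11/3 ÷ 28.35 g/oz ≈ 45 oz
sour cream: 1 cup × 11/3 ≈ 4 cup
milk: 0.5 L × 11/3 × 1000 mL/L ÷ 240 mL/cup ≈ 8 cup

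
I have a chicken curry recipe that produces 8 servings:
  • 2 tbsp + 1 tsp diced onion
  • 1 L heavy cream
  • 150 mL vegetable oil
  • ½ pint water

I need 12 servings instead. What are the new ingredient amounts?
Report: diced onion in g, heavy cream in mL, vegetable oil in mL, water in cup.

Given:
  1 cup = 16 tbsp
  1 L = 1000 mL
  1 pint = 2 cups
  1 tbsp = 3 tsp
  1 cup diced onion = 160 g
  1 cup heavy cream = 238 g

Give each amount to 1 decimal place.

diced onion: 35.0 g; heavy cream: 1500.0 mL; vegetable oil: 225.0 mL; water: 1.5 cup

Scaling factor: 12/8 = 3/2 = 1.5.
diced onion: (2 tbsp + 1 tsp = 7/3 tbsp) × 3/2 ÷ 16 tbsp/cup × 160 g/cup = 35.0 g
heavy cream: 1 L × 3/2 × 1000 mL/L = 1500.0 mL
vegetable oil: 150 mL × 3/2 = 225.0 mL
water: 0.5 pint × 3/2 × 2 cup/pint = 1.5 cup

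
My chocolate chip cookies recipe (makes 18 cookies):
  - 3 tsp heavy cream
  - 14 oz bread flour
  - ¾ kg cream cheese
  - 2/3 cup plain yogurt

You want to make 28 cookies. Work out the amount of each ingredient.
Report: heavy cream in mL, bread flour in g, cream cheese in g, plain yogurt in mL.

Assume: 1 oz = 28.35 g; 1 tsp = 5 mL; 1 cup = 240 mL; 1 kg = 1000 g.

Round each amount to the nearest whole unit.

heavy cream: 23 mL; bread flour: 617 g; cream cheese: 1167 g; plain yogurt: 249 mL

Scaling factor: 28/18 = 14/9.
heavy cream: 3 tsp × 14/9 × 5 mL/tsp ≈ 23 mL
bread flour: 14 oz × 14/9 × 28.35 g/oz ≈ 617 g
cream cheese: 0.75 kg × 14/9 × 1000 g/kg ≈ 1167 g
plain yogurt: 2/3 cup × 14/9 × 240 mL/cup ≈ 249 mL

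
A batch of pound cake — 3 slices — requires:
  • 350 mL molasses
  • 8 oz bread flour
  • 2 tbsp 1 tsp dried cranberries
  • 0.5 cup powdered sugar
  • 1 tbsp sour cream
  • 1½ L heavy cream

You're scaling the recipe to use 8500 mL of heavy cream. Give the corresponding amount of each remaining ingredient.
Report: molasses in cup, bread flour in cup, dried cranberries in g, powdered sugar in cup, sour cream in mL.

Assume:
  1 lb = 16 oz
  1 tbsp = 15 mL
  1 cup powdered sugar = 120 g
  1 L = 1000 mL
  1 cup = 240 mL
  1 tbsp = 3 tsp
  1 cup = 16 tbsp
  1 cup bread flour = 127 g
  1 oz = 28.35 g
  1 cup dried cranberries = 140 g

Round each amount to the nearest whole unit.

The original recipe has 1500 mL of heavy cream, so the scaling factor is 8500 ÷ 1500 = 17/3.
molasses: 350 mL × 17/3 ÷ 240 mL/cup ≈ 8 cup
bread flour: 8 oz × 17/3 × 28.35 g/oz ÷ 127 g/cup ≈ 10 cup
dried cranberries: (2 tbsp + 1 tsp = 7/3 tbsp) × 17/3 ÷ 16 tbsp/cup × 140 g/cup ≈ 116 g
powdered sugar: 0.5 cup × 17/3 ≈ 3 cup
sour cream: 1 tbsp × 17/3 × 15 mL/tbsp = 85 mL

molasses: 8 cup; bread flour: 10 cup; dried cranberries: 116 g; powdered sugar: 3 cup; sour cream: 85 mL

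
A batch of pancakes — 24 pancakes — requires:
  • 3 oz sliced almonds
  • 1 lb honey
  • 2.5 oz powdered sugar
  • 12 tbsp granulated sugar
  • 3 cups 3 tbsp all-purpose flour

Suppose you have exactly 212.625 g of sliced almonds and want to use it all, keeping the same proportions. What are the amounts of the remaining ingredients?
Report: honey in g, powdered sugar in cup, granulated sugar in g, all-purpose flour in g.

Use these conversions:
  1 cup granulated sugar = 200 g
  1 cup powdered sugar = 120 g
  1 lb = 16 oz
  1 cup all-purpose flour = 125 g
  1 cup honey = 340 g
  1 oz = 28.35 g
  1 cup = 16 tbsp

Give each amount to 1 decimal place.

honey: 1134.0 g; powdered sugar: 1.5 cup; granulated sugar: 375.0 g; all-purpose flour: 996.1 g

The original recipe has 85.05 g of sliced almonds, so the scaling factor is 212.625 ÷ 85.05 = 5/2 = 2.5.
honey: 1 lb × 5/2 × 16 oz/lb × 28.35 g/oz = 1134.0 g
powdered sugar: 2.5 oz × 5/2 × 28.35 g/oz ÷ 120 g/cup ≈ 1.5 cup
granulated sugar: 12 tbsp × 5/2 ÷ 16 tbsp/cup × 200 g/cup = 375.0 g
all-purpose flour: (3 cup + 3 tbsp = 3.1875 cup) × 5/2 × 125 g/cup ≈ 996.1 g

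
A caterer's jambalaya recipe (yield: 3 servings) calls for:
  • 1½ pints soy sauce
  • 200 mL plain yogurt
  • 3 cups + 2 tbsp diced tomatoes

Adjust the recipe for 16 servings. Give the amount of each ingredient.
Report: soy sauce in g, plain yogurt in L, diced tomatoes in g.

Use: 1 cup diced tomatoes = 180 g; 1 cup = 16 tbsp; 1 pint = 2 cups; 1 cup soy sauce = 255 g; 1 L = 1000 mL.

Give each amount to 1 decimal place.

soy sauce: 4080.0 g; plain yogurt: 1.1 L; diced tomatoes: 3000.0 g

Scaling factor: 16/3.
soy sauce: 1.5 pint × 16/3 × 2 cup/pint × 255 g/cup = 4080.0 g
plain yogurt: 200 mL × 16/3 ÷ 1000 mL/L ≈ 1.1 L
diced tomatoes: (3 cup + 2 tbsp = 3.125 cup) × 16/3 × 180 g/cup = 3000.0 g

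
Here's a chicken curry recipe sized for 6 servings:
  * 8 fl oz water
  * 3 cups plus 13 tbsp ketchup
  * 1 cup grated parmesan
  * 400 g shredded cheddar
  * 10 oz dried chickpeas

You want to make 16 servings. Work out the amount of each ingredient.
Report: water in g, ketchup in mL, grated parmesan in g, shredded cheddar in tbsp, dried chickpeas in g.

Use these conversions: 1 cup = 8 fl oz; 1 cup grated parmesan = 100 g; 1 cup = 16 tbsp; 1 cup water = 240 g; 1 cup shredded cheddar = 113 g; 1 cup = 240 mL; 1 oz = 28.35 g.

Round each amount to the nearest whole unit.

Scaling factor: 16/6 = 8/3.
water: 8 fl oz × 8/3 ÷ 8 fl oz/cup × 240 g/cup = 640 g
ketchup: (3 cup + 13 tbsp = 3.8125 cup) × 8/3 × 240 mL/cup = 2440 mL
grated parmesan: 1 cup × 8/3 × 100 g/cup ≈ 267 g
shredded cheddar: 400 g × 8/3 ÷ 113 g/cup × 16 tbsp/cup ≈ 151 tbsp
dried chickpeas: 10 oz × 8/3 × 28.35 g/oz = 756 g

water: 640 g; ketchup: 2440 mL; grated parmesan: 267 g; shredded cheddar: 151 tbsp; dried chickpeas: 756 g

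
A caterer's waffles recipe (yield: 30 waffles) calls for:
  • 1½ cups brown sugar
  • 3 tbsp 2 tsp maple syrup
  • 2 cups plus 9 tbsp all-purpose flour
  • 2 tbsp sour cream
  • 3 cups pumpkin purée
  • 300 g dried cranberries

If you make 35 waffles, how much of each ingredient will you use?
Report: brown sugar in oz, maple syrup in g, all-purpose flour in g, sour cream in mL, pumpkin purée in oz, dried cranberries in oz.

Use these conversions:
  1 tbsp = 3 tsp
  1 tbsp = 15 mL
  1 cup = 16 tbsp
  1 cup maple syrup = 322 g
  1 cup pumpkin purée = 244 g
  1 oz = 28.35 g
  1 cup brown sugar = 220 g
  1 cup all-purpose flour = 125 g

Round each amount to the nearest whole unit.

Scaling factor: 35/30 = 7/6.
brown sugar: 1.5 cup × 7/6 × 220 g/cup ÷ 28.35 g/oz ≈ 14 oz
maple syrup: (3 tbsp + 2 tsp = 11/3 tbsp) × 7/6 ÷ 16 tbsp/cup × 322 g/cup ≈ 86 g
all-purpose flour: (2 cup + 9 tbsp = 2.5625 cup) × 7/6 × 125 g/cup ≈ 374 g
sour cream: 2 tbsp × 7/6 × 15 mL/tbsp = 35 mL
pumpkin purée: 3 cup × 7/6 × 244 g/cup ÷ 28.35 g/oz ≈ 30 oz
dried cranberries: 300 g × 7/6 ÷ 28.35 g/oz ≈ 12 oz

brown sugar: 14 oz; maple syrup: 86 g; all-purpose flour: 374 g; sour cream: 35 mL; pumpkin purée: 30 oz; dried cranberries: 12 oz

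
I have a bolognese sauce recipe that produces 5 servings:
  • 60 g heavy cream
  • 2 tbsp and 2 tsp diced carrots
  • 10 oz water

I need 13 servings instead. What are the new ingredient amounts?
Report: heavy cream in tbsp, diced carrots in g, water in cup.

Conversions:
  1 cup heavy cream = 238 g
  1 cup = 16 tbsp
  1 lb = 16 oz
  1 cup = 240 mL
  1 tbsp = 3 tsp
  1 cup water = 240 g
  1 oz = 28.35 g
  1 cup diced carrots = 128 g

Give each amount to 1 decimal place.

heavy cream: 10.5 tbsp; diced carrots: 55.5 g; water: 3.1 cup

Scaling factor: 13/5 = 2.6.
heavy cream: 60 g × 13/5 ÷ 238 g/cup × 16 tbsp/cup ≈ 10.5 tbsp
diced carrots: (2 tbsp + 2 tsp = 8/3 tbsp) × 13/5 ÷ 16 tbsp/cup × 128 g/cup ≈ 55.5 g
water: 10 oz × 13/5 × 28.35 g/oz ÷ 240 g/cup ≈ 3.1 cup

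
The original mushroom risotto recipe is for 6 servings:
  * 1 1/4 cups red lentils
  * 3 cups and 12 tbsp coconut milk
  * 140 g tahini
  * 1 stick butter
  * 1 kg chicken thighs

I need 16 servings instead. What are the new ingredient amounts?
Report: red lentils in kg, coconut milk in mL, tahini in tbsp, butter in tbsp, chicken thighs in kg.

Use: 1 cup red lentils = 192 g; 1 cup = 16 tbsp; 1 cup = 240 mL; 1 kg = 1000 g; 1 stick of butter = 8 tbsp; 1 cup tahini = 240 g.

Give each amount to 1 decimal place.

Scaling factor: 16/6 = 8/3.
red lentils: 1.25 cup × 8/3 × 192 g/cup ÷ 1000 g/kg ≈ 0.6 kg
coconut milk: (3 cup + 12 tbsp = 3.75 cup) × 8/3 × 240 mL/cup = 2400.0 mL
tahini: 140 g × 8/3 ÷ 240 g/cup × 16 tbsp/cup ≈ 24.9 tbsp
butter: 1 stick × 8/3 × 8 tbsp/stick ≈ 21.3 tbsp
chicken thighs: 1 kg × 8/3 ≈ 2.7 kg

red lentils: 0.6 kg; coconut milk: 2400.0 mL; tahini: 24.9 tbsp; butter: 21.3 tbsp; chicken thighs: 2.7 kg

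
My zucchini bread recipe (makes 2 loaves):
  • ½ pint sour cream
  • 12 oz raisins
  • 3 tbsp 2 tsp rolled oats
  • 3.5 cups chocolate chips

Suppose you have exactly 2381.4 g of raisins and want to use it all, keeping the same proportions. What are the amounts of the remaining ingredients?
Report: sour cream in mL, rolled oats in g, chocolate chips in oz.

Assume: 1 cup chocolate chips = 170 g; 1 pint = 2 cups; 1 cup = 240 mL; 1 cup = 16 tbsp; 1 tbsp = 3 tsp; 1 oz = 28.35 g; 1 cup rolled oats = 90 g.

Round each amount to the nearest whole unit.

sour cream: 1680 mL; rolled oats: 144 g; chocolate chips: 147 oz

The original recipe has 340.2 g of raisins, so the scaling factor is 2381.4 ÷ 340.2 = 7.
sour cream: 0.5 pint × 7 × 2 cup/pint × 240 mL/cup = 1680 mL
rolled oats: (3 tbsp + 2 tsp = 11/3 tbsp) × 7 ÷ 16 tbsp/cup × 90 g/cup ≈ 144 g
chocolate chips: 3.5 cup × 7 × 170 g/cup ÷ 28.35 g/oz ≈ 147 oz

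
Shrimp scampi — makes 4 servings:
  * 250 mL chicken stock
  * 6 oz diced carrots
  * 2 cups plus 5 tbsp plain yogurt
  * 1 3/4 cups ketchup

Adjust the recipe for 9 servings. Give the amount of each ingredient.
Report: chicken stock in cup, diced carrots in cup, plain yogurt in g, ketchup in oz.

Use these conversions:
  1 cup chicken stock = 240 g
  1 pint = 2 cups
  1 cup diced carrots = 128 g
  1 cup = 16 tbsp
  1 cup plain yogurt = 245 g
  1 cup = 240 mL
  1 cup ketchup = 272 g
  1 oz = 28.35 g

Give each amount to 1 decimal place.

Scaling factor: 9/4 = 2.25.
chicken stock: 250 mL × 9/4 ÷ 240 mL/cup ≈ 2.3 cup
diced carrots: 6 oz × 9/4 × 28.35 g/oz ÷ 128 g/cup ≈ 3.0 cup
plain yogurt: (2 cup + 5 tbsp = 2.3125 cup) × 9/4 × 245 g/cup ≈ 1274.8 g
ketchup: 1.75 cup × 9/4 × 272 g/cup ÷ 28.35 g/oz ≈ 37.8 oz

chicken stock: 2.3 cup; diced carrots: 3.0 cup; plain yogurt: 1274.8 g; ketchup: 37.8 oz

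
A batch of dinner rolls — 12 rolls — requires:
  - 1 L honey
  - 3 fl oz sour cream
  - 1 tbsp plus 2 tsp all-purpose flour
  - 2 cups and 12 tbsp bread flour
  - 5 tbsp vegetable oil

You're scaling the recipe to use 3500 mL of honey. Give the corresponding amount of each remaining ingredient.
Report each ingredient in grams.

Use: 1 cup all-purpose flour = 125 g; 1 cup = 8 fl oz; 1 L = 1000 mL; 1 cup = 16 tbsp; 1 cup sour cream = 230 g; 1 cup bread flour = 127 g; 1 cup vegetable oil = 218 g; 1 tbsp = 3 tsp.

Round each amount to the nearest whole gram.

The original recipe has 1000 mL of honey, so the scaling factor is 3500 ÷ 1000 = 7/2 = 3.5.
sour cream: 3 fl oz × 7/2 ÷ 8 fl oz/cup × 230 g/cup ≈ 302 g
all-purpose flour: (1 tbsp + 2 tsp = 5/3 tbsp) × 7/2 ÷ 16 tbsp/cup × 125 g/cup ≈ 46 g
bread flour: (2 cup + 12 tbsp = 2.75 cup) × 7/2 × 127 g/cup ≈ 1222 g
vegetable oil: 5 tbsp × 7/2 ÷ 16 tbsp/cup × 218 g/cup ≈ 238 g

sour cream: 302 g; all-purpose flour: 46 g; bread flour: 1222 g; vegetable oil: 238 g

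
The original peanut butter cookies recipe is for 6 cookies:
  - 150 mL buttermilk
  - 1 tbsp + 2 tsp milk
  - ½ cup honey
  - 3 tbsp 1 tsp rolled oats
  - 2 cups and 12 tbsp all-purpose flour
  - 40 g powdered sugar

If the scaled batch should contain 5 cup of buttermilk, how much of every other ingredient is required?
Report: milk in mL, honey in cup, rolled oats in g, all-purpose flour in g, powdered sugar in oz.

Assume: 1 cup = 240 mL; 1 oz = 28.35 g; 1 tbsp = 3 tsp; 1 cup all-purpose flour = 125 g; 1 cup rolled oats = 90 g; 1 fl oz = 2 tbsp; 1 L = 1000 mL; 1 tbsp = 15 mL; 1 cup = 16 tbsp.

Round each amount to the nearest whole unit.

milk: 200 mL; honey: 4 cup; rolled oats: 150 g; all-purpose flour: 2750 g; powdered sugar: 11 oz

The original recipe has 0.625 cup of buttermilk, so the scaling factor is 5 ÷ 0.625 = 8.
milk: (1 tbsp + 2 tsp = 5/3 tbsp) × 8 × 15 mL/tbsp = 200 mL
honey: 0.5 cup × 8 = 4 cup
rolled oats: (3 tbsp + 1 tsp = 10/3 tbsp) × 8 ÷ 16 tbsp/cup × 90 g/cup = 150 g
all-purpose flour: (2 cup + 12 tbsp = 2.75 cup) × 8 × 125 g/cup = 2750 g
powdered sugar: 40 g × 8 ÷ 28.35 g/oz ≈ 11 oz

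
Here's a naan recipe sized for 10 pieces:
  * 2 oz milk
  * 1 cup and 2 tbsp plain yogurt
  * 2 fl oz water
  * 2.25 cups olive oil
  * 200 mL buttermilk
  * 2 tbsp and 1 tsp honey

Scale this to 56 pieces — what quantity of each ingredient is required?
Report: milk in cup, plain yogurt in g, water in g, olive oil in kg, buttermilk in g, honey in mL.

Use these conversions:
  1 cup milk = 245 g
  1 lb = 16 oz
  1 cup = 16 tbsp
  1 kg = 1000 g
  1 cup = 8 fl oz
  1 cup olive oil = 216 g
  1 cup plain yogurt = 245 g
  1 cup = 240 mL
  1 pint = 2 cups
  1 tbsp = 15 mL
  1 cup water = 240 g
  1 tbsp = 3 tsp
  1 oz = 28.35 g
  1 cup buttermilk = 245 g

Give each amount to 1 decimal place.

milk: 1.3 cup; plain yogurt: 1543.5 g; water: 336.0 g; olive oil: 2.7 kg; buttermilk: 1143.3 g; honey: 196.0 mL

Scaling factor: 56/10 = 28/5 = 5.6.
milk: 2 oz × 28/5 × 28.35 g/oz ÷ 245 g/cup ≈ 1.3 cup
plain yogurt: (1 cup + 2 tbsp = 1.125 cup) × 28/5 × 245 g/cup = 1543.5 g
water: 2 fl oz × 28/5 ÷ 8 fl oz/cup × 240 g/cup = 336.0 g
olive oil: 2.25 cup × 28/5 × 216 g/cup ÷ 1000 g/kg ≈ 2.7 kg
buttermilk: 200 mL × 28/5 ÷ 240 mL/cup × 245 g/cup ≈ 1143.3 g
honey: (2 tbsp + 1 tsp = 7/3 tbsp) × 28/5 × 15 mL/tbsp = 196.0 mL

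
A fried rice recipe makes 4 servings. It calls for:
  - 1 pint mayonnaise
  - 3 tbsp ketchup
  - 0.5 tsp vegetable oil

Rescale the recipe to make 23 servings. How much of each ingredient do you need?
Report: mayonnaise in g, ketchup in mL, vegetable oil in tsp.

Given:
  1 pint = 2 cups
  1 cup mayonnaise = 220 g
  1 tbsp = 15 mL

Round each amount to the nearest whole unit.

mayonnaise: 2530 g; ketchup: 259 mL; vegetable oil: 3 tsp

Scaling factor: 23/4 = 5.75.
mayonnaise: 1 pint × 23/4 × 2 cup/pint × 220 g/cup = 2530 g
ketchup: 3 tbsp × 23/4 × 15 mL/tbsp ≈ 259 mL
vegetable oil: 0.5 tsp × 23/4 ≈ 3 tsp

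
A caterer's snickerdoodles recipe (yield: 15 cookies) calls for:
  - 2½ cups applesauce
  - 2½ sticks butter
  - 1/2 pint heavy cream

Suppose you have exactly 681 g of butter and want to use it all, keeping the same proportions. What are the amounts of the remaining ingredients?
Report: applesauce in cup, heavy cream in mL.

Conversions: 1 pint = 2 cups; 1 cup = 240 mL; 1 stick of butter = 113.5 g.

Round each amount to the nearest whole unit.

The original recipe has 283.75 g of butter, so the scaling factor is 681 ÷ 283.75 = 12/5 = 2.4.
applesauce: 2.5 cup × 12/5 = 6 cup
heavy cream: 0.5 pint × 12/5 × 2 cup/pint × 240 mL/cup = 576 mL

applesauce: 6 cup; heavy cream: 576 mL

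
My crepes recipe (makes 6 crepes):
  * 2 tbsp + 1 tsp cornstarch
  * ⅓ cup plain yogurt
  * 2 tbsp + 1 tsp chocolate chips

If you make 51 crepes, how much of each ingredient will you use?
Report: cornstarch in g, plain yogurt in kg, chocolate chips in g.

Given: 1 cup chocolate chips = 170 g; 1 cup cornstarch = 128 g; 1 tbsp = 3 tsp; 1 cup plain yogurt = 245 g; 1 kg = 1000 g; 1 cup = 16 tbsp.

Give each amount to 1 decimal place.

Scaling factor: 51/6 = 17/2 = 8.5.
cornstarch: (2 tbsp + 1 tsp = 7/3 tbsp) × 17/2 ÷ 16 tbsp/cup × 128 g/cup ≈ 158.7 g
plain yogurt: 1/3 cup × 17/2 × 245 g/cup ÷ 1000 g/kg ≈ 0.7 kg
chocolate chips: (2 tbsp + 1 tsp = 7/3 tbsp) × 17/2 ÷ 16 tbsp/cup × 170 g/cup ≈ 210.7 g

cornstarch: 158.7 g; plain yogurt: 0.7 kg; chocolate chips: 210.7 g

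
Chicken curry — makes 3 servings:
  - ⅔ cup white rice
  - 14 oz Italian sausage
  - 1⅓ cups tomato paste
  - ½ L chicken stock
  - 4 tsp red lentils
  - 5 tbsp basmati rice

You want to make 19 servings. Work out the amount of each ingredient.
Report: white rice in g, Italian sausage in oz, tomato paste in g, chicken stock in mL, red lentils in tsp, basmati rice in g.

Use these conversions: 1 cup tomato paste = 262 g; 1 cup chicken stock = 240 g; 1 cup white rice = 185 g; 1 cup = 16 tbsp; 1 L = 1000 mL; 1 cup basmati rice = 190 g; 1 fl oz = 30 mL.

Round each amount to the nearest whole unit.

Scaling factor: 19/3.
white rice: 2/3 cup × 19/3 × 185 g/cup ≈ 781 g
Italian sausage: 14 oz × 19/3 ≈ 89 oz
tomato paste: 4/3 cup × 19/3 × 262 g/cup ≈ 2212 g
chicken stock: 0.5 L × 19/3 × 1000 mL/L ≈ 3167 mL
red lentils: 4 tsp × 19/3 ≈ 25 tsp
basmati rice: 5 tbsp × 19/3 ÷ 16 tbsp/cup × 190 g/cup ≈ 376 g

white rice: 781 g; Italian sausage: 89 oz; tomato paste: 2212 g; chicken stock: 3167 mL; red lentils: 25 tsp; basmati rice: 376 g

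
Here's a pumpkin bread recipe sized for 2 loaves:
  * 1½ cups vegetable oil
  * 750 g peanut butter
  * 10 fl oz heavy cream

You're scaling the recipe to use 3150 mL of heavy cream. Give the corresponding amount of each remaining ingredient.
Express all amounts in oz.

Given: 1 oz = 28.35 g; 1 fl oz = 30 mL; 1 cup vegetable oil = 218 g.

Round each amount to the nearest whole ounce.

vegetable oil: 121 oz; peanut butter: 278 oz

The original recipe has 300 mL of heavy cream, so the scaling factor is 3150 ÷ 300 = 21/2 = 10.5.
vegetable oil: 1.5 cup × 21/2 × 218 g/cup ÷ 28.35 g/oz ≈ 121 oz
peanut butter: 750 g × 21/2 ÷ 28.35 g/oz ≈ 278 oz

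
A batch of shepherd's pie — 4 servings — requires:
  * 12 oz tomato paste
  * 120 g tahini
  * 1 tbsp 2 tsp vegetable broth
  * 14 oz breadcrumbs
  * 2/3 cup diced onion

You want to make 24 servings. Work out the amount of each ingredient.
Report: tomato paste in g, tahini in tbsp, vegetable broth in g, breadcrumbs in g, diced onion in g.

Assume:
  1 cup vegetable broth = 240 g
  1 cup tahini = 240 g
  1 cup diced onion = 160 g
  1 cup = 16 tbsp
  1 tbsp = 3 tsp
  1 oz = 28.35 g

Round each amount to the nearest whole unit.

tomato paste: 2041 g; tahini: 48 tbsp; vegetable broth: 150 g; breadcrumbs: 2381 g; diced onion: 640 g

Scaling factor: 24/4 = 6.
tomato paste: 12 oz × 6 × 28.35 g/oz ≈ 2041 g
tahini: 120 g × 6 ÷ 240 g/cup × 16 tbsp/cup = 48 tbsp
vegetable broth: (1 tbsp + 2 tsp = 5/3 tbsp) × 6 ÷ 16 tbsp/cup × 240 g/cup = 150 g
breadcrumbs: 14 oz × 6 × 28.35 g/oz ≈ 2381 g
diced onion: 2/3 cup × 6 × 160 g/cup = 640 g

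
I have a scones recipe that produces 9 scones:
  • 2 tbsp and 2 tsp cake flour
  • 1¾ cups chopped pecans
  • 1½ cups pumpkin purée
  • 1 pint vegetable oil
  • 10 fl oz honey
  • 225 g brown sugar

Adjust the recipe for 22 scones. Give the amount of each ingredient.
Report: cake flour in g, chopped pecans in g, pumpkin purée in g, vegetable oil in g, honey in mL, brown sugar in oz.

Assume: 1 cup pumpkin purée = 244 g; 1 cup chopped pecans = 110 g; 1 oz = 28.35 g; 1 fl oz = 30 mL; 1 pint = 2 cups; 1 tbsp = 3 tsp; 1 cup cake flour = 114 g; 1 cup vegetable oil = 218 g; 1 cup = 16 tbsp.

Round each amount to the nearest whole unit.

Scaling factor: 22/9.
cake flour: (2 tbsp + 2 tsp = 8/3 tbsp) × 22/9 ÷ 16 tbsp/cup × 114 g/cup ≈ 46 g
chopped pecans: 1.75 cup × 22/9 × 110 g/cup ≈ 471 g
pumpkin purée: 1.5 cup × 22/9 × 244 g/cup ≈ 895 g
vegetable oil: 1 pint × 22/9 × 2 cup/pint × 218 g/cup ≈ 1066 g
honey: 10 fl oz × 22/9 × 30 mL/fl oz ≈ 733 mL
brown sugar: 225 g × 22/9 ÷ 28.35 g/oz ≈ 19 oz

cake flour: 46 g; chopped pecans: 471 g; pumpkin purée: 895 g; vegetable oil: 1066 g; honey: 733 mL; brown sugar: 19 oz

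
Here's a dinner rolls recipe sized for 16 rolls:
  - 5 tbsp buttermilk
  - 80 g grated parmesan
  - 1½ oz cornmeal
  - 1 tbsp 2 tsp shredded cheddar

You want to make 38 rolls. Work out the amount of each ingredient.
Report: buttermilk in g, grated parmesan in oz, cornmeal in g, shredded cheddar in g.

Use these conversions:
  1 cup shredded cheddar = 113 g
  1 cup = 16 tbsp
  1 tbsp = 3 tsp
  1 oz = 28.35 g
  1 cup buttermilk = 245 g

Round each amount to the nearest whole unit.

Scaling factor: 38/16 = 19/8 = 2.375.
buttermilk: 5 tbsp × 19/8 ÷ 16 tbsp/cup × 245 g/cup ≈ 182 g
grated parmesan: 80 g × 19/8 ÷ 28.35 g/oz ≈ 7 oz
cornmeal: 1.5 oz × 19/8 × 28.35 g/oz ≈ 101 g
shredded cheddar: (1 tbsp + 2 tsp = 5/3 tbsp) × 19/8 ÷ 16 tbsp/cup × 113 g/cup ≈ 28 g

buttermilk: 182 g; grated parmesan: 7 oz; cornmeal: 101 g; shredded cheddar: 28 g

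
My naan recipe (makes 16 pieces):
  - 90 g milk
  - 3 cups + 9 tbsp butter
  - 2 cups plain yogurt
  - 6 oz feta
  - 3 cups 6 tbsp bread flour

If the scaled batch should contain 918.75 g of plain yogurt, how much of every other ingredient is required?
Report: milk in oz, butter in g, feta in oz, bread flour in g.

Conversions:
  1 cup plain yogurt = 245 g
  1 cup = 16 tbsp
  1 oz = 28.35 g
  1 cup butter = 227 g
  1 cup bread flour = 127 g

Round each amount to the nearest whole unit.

milk: 6 oz; butter: 1516 g; feta: 11 oz; bread flour: 804 g

The original recipe has 490 g of plain yogurt, so the scaling factor is 918.75 ÷ 490 = 15/8 = 1.875.
milk: 90 g × 15/8 ÷ 28.35 g/oz ≈ 6 oz
butter: (3 cup + 9 tbsp = 3.5625 cup) × 15/8 × 227 g/cup ≈ 1516 g
feta: 6 oz × 15/8 ≈ 11 oz
bread flour: (3 cup + 6 tbsp = 3.375 cup) × 15/8 × 127 g/cup ≈ 804 g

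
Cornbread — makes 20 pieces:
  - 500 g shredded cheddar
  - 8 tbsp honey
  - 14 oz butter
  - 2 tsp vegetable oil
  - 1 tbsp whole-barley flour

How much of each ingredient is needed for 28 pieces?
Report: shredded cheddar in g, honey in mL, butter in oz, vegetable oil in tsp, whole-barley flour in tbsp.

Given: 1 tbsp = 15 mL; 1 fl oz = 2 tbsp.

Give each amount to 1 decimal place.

shredded cheddar: 700.0 g; honey: 168.0 mL; butter: 19.6 oz; vegetable oil: 2.8 tsp; whole-barley flour: 1.4 tbsp

Scaling factor: 28/20 = 7/5 = 1.4.
shredded cheddar: 500 g × 7/5 = 700.0 g
honey: 8 tbsp × 7/5 × 15 mL/tbsp = 168.0 mL
butter: 14 oz × 7/5 = 19.6 oz
vegetable oil: 2 tsp × 7/5 = 2.8 tsp
whole-barley flour: 1 tbsp × 7/5 = 1.4 tbsp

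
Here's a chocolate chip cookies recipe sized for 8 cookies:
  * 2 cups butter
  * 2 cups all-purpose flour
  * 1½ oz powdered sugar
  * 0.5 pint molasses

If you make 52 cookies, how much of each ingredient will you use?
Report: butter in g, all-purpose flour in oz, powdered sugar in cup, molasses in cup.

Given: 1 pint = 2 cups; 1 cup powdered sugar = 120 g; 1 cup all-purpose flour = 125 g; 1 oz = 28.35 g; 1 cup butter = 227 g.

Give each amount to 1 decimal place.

Scaling factor: 52/8 = 13/2 = 6.5.
butter: 2 cup × 13/2 × 227 g/cup = 2951.0 g
all-purpose flour: 2 cup × 13/2 × 125 g/cup ÷ 28.35 g/oz ≈ 57.3 oz
powdered sugar: 1.5 oz × 13/2 × 28.35 g/oz ÷ 120 g/cup ≈ 2.3 cup
molasses: 0.5 pint × 13/2 × 2 cup/pint = 6.5 cup

butter: 2951.0 g; all-purpose flour: 57.3 oz; powdered sugar: 2.3 cup; molasses: 6.5 cup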